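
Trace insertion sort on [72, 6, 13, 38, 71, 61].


Initial: [72, 6, 13, 38, 71, 61]
Insert 6: [6, 72, 13, 38, 71, 61]
Insert 13: [6, 13, 72, 38, 71, 61]
Insert 38: [6, 13, 38, 72, 71, 61]
Insert 71: [6, 13, 38, 71, 72, 61]
Insert 61: [6, 13, 38, 61, 71, 72]

Sorted: [6, 13, 38, 61, 71, 72]


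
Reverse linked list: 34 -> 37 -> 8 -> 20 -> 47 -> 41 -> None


Step 1: curr=34, set curr.next=prev(None) | reversed so far: 34
Step 2: curr=37, set curr.next=prev(34) | reversed so far: 37 -> 34
Step 3: curr=8, set curr.next=prev(37) | reversed so far: 8 -> 37 -> 34
Step 4: curr=20, set curr.next=prev(8) | reversed so far: 20 -> 8 -> 37 -> 34
Step 5: curr=47, set curr.next=prev(20) | reversed so far: 47 -> 20 -> 8 -> 37 -> 34
Step 6: curr=41, set curr.next=prev(47) | reversed so far: 41 -> 47 -> 20 -> 8 -> 37 -> 34

41 -> 47 -> 20 -> 8 -> 37 -> 34 -> None


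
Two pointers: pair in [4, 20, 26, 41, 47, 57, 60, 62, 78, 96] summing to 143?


lo=0(4)+hi=9(96)=100
lo=1(20)+hi=9(96)=116
lo=2(26)+hi=9(96)=122
lo=3(41)+hi=9(96)=137
lo=4(47)+hi=9(96)=143

Yes: 47+96=143


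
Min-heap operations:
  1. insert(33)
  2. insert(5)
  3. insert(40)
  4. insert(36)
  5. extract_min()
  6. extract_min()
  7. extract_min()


insert(33) -> [33]
insert(5) -> [5, 33]
insert(40) -> [5, 33, 40]
insert(36) -> [5, 33, 40, 36]
extract_min()->5, [33, 36, 40]
extract_min()->33, [36, 40]
extract_min()->36, [40]

Final heap: [40]


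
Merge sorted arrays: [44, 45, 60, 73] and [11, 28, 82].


Take 11 from B
Take 28 from B
Take 44 from A
Take 45 from A
Take 60 from A
Take 73 from A

Merged: [11, 28, 44, 45, 60, 73, 82]


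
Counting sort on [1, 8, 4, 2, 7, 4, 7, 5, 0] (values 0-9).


Input: [1, 8, 4, 2, 7, 4, 7, 5, 0]
Counts: [1, 1, 1, 0, 2, 1, 0, 2, 1, 0]

Sorted: [0, 1, 2, 4, 4, 5, 7, 7, 8]


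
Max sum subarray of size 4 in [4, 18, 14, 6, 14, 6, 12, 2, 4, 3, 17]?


[0:4]: 42
[1:5]: 52
[2:6]: 40
[3:7]: 38
[4:8]: 34
[5:9]: 24
[6:10]: 21
[7:11]: 26

Max: 52 at [1:5]


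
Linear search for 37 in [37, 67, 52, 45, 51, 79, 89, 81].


i=0: 37==37 found!

Found at 0, 1 comps


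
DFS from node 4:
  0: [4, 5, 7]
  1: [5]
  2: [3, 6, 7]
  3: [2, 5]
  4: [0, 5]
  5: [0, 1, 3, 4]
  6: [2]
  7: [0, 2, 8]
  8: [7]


Visit 4, push [5, 0]
Visit 0, push [7, 5]
Visit 5, push [3, 1]
Visit 1, push []
Visit 3, push [2]
Visit 2, push [7, 6]
Visit 6, push []
Visit 7, push [8]
Visit 8, push []

DFS order: [4, 0, 5, 1, 3, 2, 6, 7, 8]


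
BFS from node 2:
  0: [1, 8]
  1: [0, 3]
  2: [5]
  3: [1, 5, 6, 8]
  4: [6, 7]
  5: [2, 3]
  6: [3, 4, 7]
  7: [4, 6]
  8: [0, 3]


Visit 2, enqueue [5]
Visit 5, enqueue [3]
Visit 3, enqueue [1, 6, 8]
Visit 1, enqueue [0]
Visit 6, enqueue [4, 7]
Visit 8, enqueue []
Visit 0, enqueue []
Visit 4, enqueue []
Visit 7, enqueue []

BFS order: [2, 5, 3, 1, 6, 8, 0, 4, 7]


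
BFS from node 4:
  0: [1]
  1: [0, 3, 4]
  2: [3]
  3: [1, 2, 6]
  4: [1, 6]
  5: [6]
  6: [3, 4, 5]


Visit 4, enqueue [1, 6]
Visit 1, enqueue [0, 3]
Visit 6, enqueue [5]
Visit 0, enqueue []
Visit 3, enqueue [2]
Visit 5, enqueue []
Visit 2, enqueue []

BFS order: [4, 1, 6, 0, 3, 5, 2]


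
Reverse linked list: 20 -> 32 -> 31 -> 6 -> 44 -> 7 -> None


Step 1: curr=20, set curr.next=prev(None) | reversed so far: 20
Step 2: curr=32, set curr.next=prev(20) | reversed so far: 32 -> 20
Step 3: curr=31, set curr.next=prev(32) | reversed so far: 31 -> 32 -> 20
Step 4: curr=6, set curr.next=prev(31) | reversed so far: 6 -> 31 -> 32 -> 20
Step 5: curr=44, set curr.next=prev(6) | reversed so far: 44 -> 6 -> 31 -> 32 -> 20
Step 6: curr=7, set curr.next=prev(44) | reversed so far: 7 -> 44 -> 6 -> 31 -> 32 -> 20

7 -> 44 -> 6 -> 31 -> 32 -> 20 -> None


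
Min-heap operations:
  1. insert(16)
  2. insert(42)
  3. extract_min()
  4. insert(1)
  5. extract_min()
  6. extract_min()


insert(16) -> [16]
insert(42) -> [16, 42]
extract_min()->16, [42]
insert(1) -> [1, 42]
extract_min()->1, [42]
extract_min()->42, []

Final heap: []


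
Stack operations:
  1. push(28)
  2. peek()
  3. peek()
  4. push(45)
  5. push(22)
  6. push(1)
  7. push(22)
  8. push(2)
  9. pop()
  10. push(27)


push(28) -> [28]
peek()->28
peek()->28
push(45) -> [28, 45]
push(22) -> [28, 45, 22]
push(1) -> [28, 45, 22, 1]
push(22) -> [28, 45, 22, 1, 22]
push(2) -> [28, 45, 22, 1, 22, 2]
pop()->2, [28, 45, 22, 1, 22]
push(27) -> [28, 45, 22, 1, 22, 27]

Final stack: [28, 45, 22, 1, 22, 27]


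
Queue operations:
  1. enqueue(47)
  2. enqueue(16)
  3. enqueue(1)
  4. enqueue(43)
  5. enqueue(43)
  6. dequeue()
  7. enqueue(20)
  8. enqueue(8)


enqueue(47) -> [47]
enqueue(16) -> [47, 16]
enqueue(1) -> [47, 16, 1]
enqueue(43) -> [47, 16, 1, 43]
enqueue(43) -> [47, 16, 1, 43, 43]
dequeue()->47, [16, 1, 43, 43]
enqueue(20) -> [16, 1, 43, 43, 20]
enqueue(8) -> [16, 1, 43, 43, 20, 8]

Final queue: [16, 1, 43, 43, 20, 8]


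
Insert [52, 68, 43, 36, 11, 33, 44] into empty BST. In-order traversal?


Insert 52: root
Insert 68: R from 52
Insert 43: L from 52
Insert 36: L from 52 -> L from 43
Insert 11: L from 52 -> L from 43 -> L from 36
Insert 33: L from 52 -> L from 43 -> L from 36 -> R from 11
Insert 44: L from 52 -> R from 43

In-order: [11, 33, 36, 43, 44, 52, 68]


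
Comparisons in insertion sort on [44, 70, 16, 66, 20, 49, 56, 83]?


Algorithm: insertion sort
Input: [44, 70, 16, 66, 20, 49, 56, 83]
Sorted: [16, 20, 44, 49, 56, 66, 70, 83]

16


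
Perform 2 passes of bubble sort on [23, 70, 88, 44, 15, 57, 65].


Initial: [23, 70, 88, 44, 15, 57, 65]
Pass 1: [23, 70, 44, 15, 57, 65, 88] (4 swaps)
Pass 2: [23, 44, 15, 57, 65, 70, 88] (4 swaps)

After 2 passes: [23, 44, 15, 57, 65, 70, 88]


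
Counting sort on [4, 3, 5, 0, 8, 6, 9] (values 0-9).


Input: [4, 3, 5, 0, 8, 6, 9]
Counts: [1, 0, 0, 1, 1, 1, 1, 0, 1, 1]

Sorted: [0, 3, 4, 5, 6, 8, 9]


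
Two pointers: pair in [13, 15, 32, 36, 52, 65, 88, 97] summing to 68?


lo=0(13)+hi=7(97)=110
lo=0(13)+hi=6(88)=101
lo=0(13)+hi=5(65)=78
lo=0(13)+hi=4(52)=65
lo=1(15)+hi=4(52)=67
lo=2(32)+hi=4(52)=84
lo=2(32)+hi=3(36)=68

Yes: 32+36=68


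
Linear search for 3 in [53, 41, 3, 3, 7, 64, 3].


i=0: 53!=3
i=1: 41!=3
i=2: 3==3 found!

Found at 2, 3 comps


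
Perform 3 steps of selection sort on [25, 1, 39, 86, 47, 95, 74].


Initial: [25, 1, 39, 86, 47, 95, 74]
Step 1: min=1 at 1
  Swap: [1, 25, 39, 86, 47, 95, 74]
Step 2: min=25 at 1
  Swap: [1, 25, 39, 86, 47, 95, 74]
Step 3: min=39 at 2
  Swap: [1, 25, 39, 86, 47, 95, 74]

After 3 steps: [1, 25, 39, 86, 47, 95, 74]


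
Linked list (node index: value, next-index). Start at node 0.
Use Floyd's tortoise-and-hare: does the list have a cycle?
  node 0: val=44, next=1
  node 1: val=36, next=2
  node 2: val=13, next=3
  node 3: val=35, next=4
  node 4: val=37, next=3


Floyd's tortoise (slow, +1) and hare (fast, +2):
  init: slow=0, fast=0
  step 1: slow=1, fast=2
  step 2: slow=2, fast=4
  step 3: slow=3, fast=4
  step 4: slow=4, fast=4
  slow == fast at node 4: cycle detected

Cycle: yes


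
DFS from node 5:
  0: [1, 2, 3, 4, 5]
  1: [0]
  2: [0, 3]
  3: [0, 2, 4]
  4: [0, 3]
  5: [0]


Visit 5, push [0]
Visit 0, push [4, 3, 2, 1]
Visit 1, push []
Visit 2, push [3]
Visit 3, push [4]
Visit 4, push []

DFS order: [5, 0, 1, 2, 3, 4]


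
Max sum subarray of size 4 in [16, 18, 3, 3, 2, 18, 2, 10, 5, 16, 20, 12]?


[0:4]: 40
[1:5]: 26
[2:6]: 26
[3:7]: 25
[4:8]: 32
[5:9]: 35
[6:10]: 33
[7:11]: 51
[8:12]: 53

Max: 53 at [8:12]


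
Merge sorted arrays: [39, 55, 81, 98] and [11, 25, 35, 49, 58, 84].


Take 11 from B
Take 25 from B
Take 35 from B
Take 39 from A
Take 49 from B
Take 55 from A
Take 58 from B
Take 81 from A
Take 84 from B

Merged: [11, 25, 35, 39, 49, 55, 58, 81, 84, 98]


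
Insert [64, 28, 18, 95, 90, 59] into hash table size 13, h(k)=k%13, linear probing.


Insert 64: h=12 -> slot 12
Insert 28: h=2 -> slot 2
Insert 18: h=5 -> slot 5
Insert 95: h=4 -> slot 4
Insert 90: h=12, 1 probes -> slot 0
Insert 59: h=7 -> slot 7

Table: [90, None, 28, None, 95, 18, None, 59, None, None, None, None, 64]


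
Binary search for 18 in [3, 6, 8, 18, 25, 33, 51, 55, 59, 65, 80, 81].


Step 1: lo=0, hi=11, mid=5, val=33
Step 2: lo=0, hi=4, mid=2, val=8
Step 3: lo=3, hi=4, mid=3, val=18

Found at index 3


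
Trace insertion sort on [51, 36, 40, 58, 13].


Initial: [51, 36, 40, 58, 13]
Insert 36: [36, 51, 40, 58, 13]
Insert 40: [36, 40, 51, 58, 13]
Insert 58: [36, 40, 51, 58, 13]
Insert 13: [13, 36, 40, 51, 58]

Sorted: [13, 36, 40, 51, 58]


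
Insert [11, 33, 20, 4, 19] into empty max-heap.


Insert 11: [11]
Insert 33: [33, 11]
Insert 20: [33, 11, 20]
Insert 4: [33, 11, 20, 4]
Insert 19: [33, 19, 20, 4, 11]

Final heap: [33, 19, 20, 4, 11]


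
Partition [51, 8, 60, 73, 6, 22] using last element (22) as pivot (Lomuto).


Pivot: 22
  8 <= 22: swap -> [8, 51, 60, 73, 6, 22]
  6 <= 22: swap -> [8, 6, 60, 73, 51, 22]
Place pivot at 2: [8, 6, 22, 73, 51, 60]

Partitioned: [8, 6, 22, 73, 51, 60]


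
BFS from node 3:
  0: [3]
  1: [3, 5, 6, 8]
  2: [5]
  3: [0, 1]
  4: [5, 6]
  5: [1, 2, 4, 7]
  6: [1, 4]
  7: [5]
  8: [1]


Visit 3, enqueue [0, 1]
Visit 0, enqueue []
Visit 1, enqueue [5, 6, 8]
Visit 5, enqueue [2, 4, 7]
Visit 6, enqueue []
Visit 8, enqueue []
Visit 2, enqueue []
Visit 4, enqueue []
Visit 7, enqueue []

BFS order: [3, 0, 1, 5, 6, 8, 2, 4, 7]


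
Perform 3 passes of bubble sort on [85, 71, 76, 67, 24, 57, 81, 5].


Initial: [85, 71, 76, 67, 24, 57, 81, 5]
Pass 1: [71, 76, 67, 24, 57, 81, 5, 85] (7 swaps)
Pass 2: [71, 67, 24, 57, 76, 5, 81, 85] (4 swaps)
Pass 3: [67, 24, 57, 71, 5, 76, 81, 85] (4 swaps)

After 3 passes: [67, 24, 57, 71, 5, 76, 81, 85]


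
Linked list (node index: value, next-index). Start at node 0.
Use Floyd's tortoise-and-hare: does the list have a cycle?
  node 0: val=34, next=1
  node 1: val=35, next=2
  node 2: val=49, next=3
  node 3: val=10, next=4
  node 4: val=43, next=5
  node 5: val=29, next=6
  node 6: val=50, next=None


Floyd's tortoise (slow, +1) and hare (fast, +2):
  init: slow=0, fast=0
  step 1: slow=1, fast=2
  step 2: slow=2, fast=4
  step 3: slow=3, fast=6
  step 4: fast -> None, no cycle

Cycle: no


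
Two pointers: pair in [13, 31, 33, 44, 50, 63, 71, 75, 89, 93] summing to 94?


lo=0(13)+hi=9(93)=106
lo=0(13)+hi=8(89)=102
lo=0(13)+hi=7(75)=88
lo=1(31)+hi=7(75)=106
lo=1(31)+hi=6(71)=102
lo=1(31)+hi=5(63)=94

Yes: 31+63=94


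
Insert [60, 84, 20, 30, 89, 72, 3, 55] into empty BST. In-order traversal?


Insert 60: root
Insert 84: R from 60
Insert 20: L from 60
Insert 30: L from 60 -> R from 20
Insert 89: R from 60 -> R from 84
Insert 72: R from 60 -> L from 84
Insert 3: L from 60 -> L from 20
Insert 55: L from 60 -> R from 20 -> R from 30

In-order: [3, 20, 30, 55, 60, 72, 84, 89]


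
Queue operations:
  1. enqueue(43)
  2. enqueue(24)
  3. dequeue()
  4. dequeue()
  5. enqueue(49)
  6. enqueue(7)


enqueue(43) -> [43]
enqueue(24) -> [43, 24]
dequeue()->43, [24]
dequeue()->24, []
enqueue(49) -> [49]
enqueue(7) -> [49, 7]

Final queue: [49, 7]


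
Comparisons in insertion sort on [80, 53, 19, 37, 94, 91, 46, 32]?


Algorithm: insertion sort
Input: [80, 53, 19, 37, 94, 91, 46, 32]
Sorted: [19, 32, 37, 46, 53, 80, 91, 94]

21


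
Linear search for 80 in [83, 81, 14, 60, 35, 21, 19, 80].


i=0: 83!=80
i=1: 81!=80
i=2: 14!=80
i=3: 60!=80
i=4: 35!=80
i=5: 21!=80
i=6: 19!=80
i=7: 80==80 found!

Found at 7, 8 comps


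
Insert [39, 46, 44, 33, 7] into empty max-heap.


Insert 39: [39]
Insert 46: [46, 39]
Insert 44: [46, 39, 44]
Insert 33: [46, 39, 44, 33]
Insert 7: [46, 39, 44, 33, 7]

Final heap: [46, 39, 44, 33, 7]


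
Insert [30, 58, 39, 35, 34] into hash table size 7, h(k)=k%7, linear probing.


Insert 30: h=2 -> slot 2
Insert 58: h=2, 1 probes -> slot 3
Insert 39: h=4 -> slot 4
Insert 35: h=0 -> slot 0
Insert 34: h=6 -> slot 6

Table: [35, None, 30, 58, 39, None, 34]


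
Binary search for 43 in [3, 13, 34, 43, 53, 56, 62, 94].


Step 1: lo=0, hi=7, mid=3, val=43

Found at index 3


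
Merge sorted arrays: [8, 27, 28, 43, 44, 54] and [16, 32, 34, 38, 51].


Take 8 from A
Take 16 from B
Take 27 from A
Take 28 from A
Take 32 from B
Take 34 from B
Take 38 from B
Take 43 from A
Take 44 from A
Take 51 from B

Merged: [8, 16, 27, 28, 32, 34, 38, 43, 44, 51, 54]


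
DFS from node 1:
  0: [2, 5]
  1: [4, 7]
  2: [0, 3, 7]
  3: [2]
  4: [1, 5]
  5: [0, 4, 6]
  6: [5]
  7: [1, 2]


Visit 1, push [7, 4]
Visit 4, push [5]
Visit 5, push [6, 0]
Visit 0, push [2]
Visit 2, push [7, 3]
Visit 3, push []
Visit 7, push []
Visit 6, push []

DFS order: [1, 4, 5, 0, 2, 3, 7, 6]


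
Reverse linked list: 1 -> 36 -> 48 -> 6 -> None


Step 1: curr=1, set curr.next=prev(None) | reversed so far: 1
Step 2: curr=36, set curr.next=prev(1) | reversed so far: 36 -> 1
Step 3: curr=48, set curr.next=prev(36) | reversed so far: 48 -> 36 -> 1
Step 4: curr=6, set curr.next=prev(48) | reversed so far: 6 -> 48 -> 36 -> 1

6 -> 48 -> 36 -> 1 -> None


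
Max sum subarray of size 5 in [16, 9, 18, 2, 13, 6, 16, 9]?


[0:5]: 58
[1:6]: 48
[2:7]: 55
[3:8]: 46

Max: 58 at [0:5]


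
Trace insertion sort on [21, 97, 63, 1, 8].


Initial: [21, 97, 63, 1, 8]
Insert 97: [21, 97, 63, 1, 8]
Insert 63: [21, 63, 97, 1, 8]
Insert 1: [1, 21, 63, 97, 8]
Insert 8: [1, 8, 21, 63, 97]

Sorted: [1, 8, 21, 63, 97]


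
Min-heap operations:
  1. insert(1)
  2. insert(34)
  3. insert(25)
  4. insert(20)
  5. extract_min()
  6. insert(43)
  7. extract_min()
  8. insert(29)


insert(1) -> [1]
insert(34) -> [1, 34]
insert(25) -> [1, 34, 25]
insert(20) -> [1, 20, 25, 34]
extract_min()->1, [20, 34, 25]
insert(43) -> [20, 34, 25, 43]
extract_min()->20, [25, 34, 43]
insert(29) -> [25, 29, 43, 34]

Final heap: [25, 29, 43, 34]


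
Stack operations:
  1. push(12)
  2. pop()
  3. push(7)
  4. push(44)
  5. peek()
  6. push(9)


push(12) -> [12]
pop()->12, []
push(7) -> [7]
push(44) -> [7, 44]
peek()->44
push(9) -> [7, 44, 9]

Final stack: [7, 44, 9]


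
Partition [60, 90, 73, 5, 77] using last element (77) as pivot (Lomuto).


Pivot: 77
  60 <= 77: advance i (no swap)
  73 <= 77: swap -> [60, 73, 90, 5, 77]
  5 <= 77: swap -> [60, 73, 5, 90, 77]
Place pivot at 3: [60, 73, 5, 77, 90]

Partitioned: [60, 73, 5, 77, 90]


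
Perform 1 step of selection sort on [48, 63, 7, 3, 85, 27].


Initial: [48, 63, 7, 3, 85, 27]
Step 1: min=3 at 3
  Swap: [3, 63, 7, 48, 85, 27]

After 1 step: [3, 63, 7, 48, 85, 27]


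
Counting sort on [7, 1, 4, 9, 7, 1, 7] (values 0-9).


Input: [7, 1, 4, 9, 7, 1, 7]
Counts: [0, 2, 0, 0, 1, 0, 0, 3, 0, 1]

Sorted: [1, 1, 4, 7, 7, 7, 9]


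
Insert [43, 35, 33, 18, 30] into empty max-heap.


Insert 43: [43]
Insert 35: [43, 35]
Insert 33: [43, 35, 33]
Insert 18: [43, 35, 33, 18]
Insert 30: [43, 35, 33, 18, 30]

Final heap: [43, 35, 33, 18, 30]


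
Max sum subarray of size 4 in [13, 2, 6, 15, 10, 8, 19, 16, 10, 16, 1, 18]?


[0:4]: 36
[1:5]: 33
[2:6]: 39
[3:7]: 52
[4:8]: 53
[5:9]: 53
[6:10]: 61
[7:11]: 43
[8:12]: 45

Max: 61 at [6:10]


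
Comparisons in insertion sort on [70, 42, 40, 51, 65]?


Algorithm: insertion sort
Input: [70, 42, 40, 51, 65]
Sorted: [40, 42, 51, 65, 70]

7


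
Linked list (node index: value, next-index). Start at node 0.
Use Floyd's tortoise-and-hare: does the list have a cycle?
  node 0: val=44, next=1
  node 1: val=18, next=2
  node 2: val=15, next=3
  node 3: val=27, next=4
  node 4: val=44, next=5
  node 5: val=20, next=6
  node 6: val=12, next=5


Floyd's tortoise (slow, +1) and hare (fast, +2):
  init: slow=0, fast=0
  step 1: slow=1, fast=2
  step 2: slow=2, fast=4
  step 3: slow=3, fast=6
  step 4: slow=4, fast=6
  step 5: slow=5, fast=6
  step 6: slow=6, fast=6
  slow == fast at node 6: cycle detected

Cycle: yes


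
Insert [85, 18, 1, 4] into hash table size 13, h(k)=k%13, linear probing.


Insert 85: h=7 -> slot 7
Insert 18: h=5 -> slot 5
Insert 1: h=1 -> slot 1
Insert 4: h=4 -> slot 4

Table: [None, 1, None, None, 4, 18, None, 85, None, None, None, None, None]


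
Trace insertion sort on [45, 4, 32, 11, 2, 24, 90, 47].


Initial: [45, 4, 32, 11, 2, 24, 90, 47]
Insert 4: [4, 45, 32, 11, 2, 24, 90, 47]
Insert 32: [4, 32, 45, 11, 2, 24, 90, 47]
Insert 11: [4, 11, 32, 45, 2, 24, 90, 47]
Insert 2: [2, 4, 11, 32, 45, 24, 90, 47]
Insert 24: [2, 4, 11, 24, 32, 45, 90, 47]
Insert 90: [2, 4, 11, 24, 32, 45, 90, 47]
Insert 47: [2, 4, 11, 24, 32, 45, 47, 90]

Sorted: [2, 4, 11, 24, 32, 45, 47, 90]


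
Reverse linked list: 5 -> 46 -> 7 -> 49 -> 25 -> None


Step 1: curr=5, set curr.next=prev(None) | reversed so far: 5
Step 2: curr=46, set curr.next=prev(5) | reversed so far: 46 -> 5
Step 3: curr=7, set curr.next=prev(46) | reversed so far: 7 -> 46 -> 5
Step 4: curr=49, set curr.next=prev(7) | reversed so far: 49 -> 7 -> 46 -> 5
Step 5: curr=25, set curr.next=prev(49) | reversed so far: 25 -> 49 -> 7 -> 46 -> 5

25 -> 49 -> 7 -> 46 -> 5 -> None


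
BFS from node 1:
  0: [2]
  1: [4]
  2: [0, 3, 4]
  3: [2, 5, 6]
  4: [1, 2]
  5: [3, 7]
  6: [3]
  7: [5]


Visit 1, enqueue [4]
Visit 4, enqueue [2]
Visit 2, enqueue [0, 3]
Visit 0, enqueue []
Visit 3, enqueue [5, 6]
Visit 5, enqueue [7]
Visit 6, enqueue []
Visit 7, enqueue []

BFS order: [1, 4, 2, 0, 3, 5, 6, 7]


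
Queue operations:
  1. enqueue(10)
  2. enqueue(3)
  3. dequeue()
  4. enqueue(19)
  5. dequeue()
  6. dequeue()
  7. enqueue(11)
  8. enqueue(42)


enqueue(10) -> [10]
enqueue(3) -> [10, 3]
dequeue()->10, [3]
enqueue(19) -> [3, 19]
dequeue()->3, [19]
dequeue()->19, []
enqueue(11) -> [11]
enqueue(42) -> [11, 42]

Final queue: [11, 42]


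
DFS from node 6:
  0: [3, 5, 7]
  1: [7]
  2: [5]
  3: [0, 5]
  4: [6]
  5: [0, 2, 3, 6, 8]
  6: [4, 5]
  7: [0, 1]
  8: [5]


Visit 6, push [5, 4]
Visit 4, push []
Visit 5, push [8, 3, 2, 0]
Visit 0, push [7, 3]
Visit 3, push []
Visit 7, push [1]
Visit 1, push []
Visit 2, push []
Visit 8, push []

DFS order: [6, 4, 5, 0, 3, 7, 1, 2, 8]


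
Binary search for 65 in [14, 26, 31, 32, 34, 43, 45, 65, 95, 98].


Step 1: lo=0, hi=9, mid=4, val=34
Step 2: lo=5, hi=9, mid=7, val=65

Found at index 7


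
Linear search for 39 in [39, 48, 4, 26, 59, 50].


i=0: 39==39 found!

Found at 0, 1 comps


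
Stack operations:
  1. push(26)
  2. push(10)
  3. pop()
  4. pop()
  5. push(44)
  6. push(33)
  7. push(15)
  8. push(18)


push(26) -> [26]
push(10) -> [26, 10]
pop()->10, [26]
pop()->26, []
push(44) -> [44]
push(33) -> [44, 33]
push(15) -> [44, 33, 15]
push(18) -> [44, 33, 15, 18]

Final stack: [44, 33, 15, 18]


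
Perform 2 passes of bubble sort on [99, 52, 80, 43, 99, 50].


Initial: [99, 52, 80, 43, 99, 50]
Pass 1: [52, 80, 43, 99, 50, 99] (4 swaps)
Pass 2: [52, 43, 80, 50, 99, 99] (2 swaps)

After 2 passes: [52, 43, 80, 50, 99, 99]


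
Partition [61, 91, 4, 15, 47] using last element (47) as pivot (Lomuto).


Pivot: 47
  4 <= 47: swap -> [4, 91, 61, 15, 47]
  15 <= 47: swap -> [4, 15, 61, 91, 47]
Place pivot at 2: [4, 15, 47, 91, 61]

Partitioned: [4, 15, 47, 91, 61]


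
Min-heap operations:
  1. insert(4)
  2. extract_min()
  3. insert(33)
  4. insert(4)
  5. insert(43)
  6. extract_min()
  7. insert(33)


insert(4) -> [4]
extract_min()->4, []
insert(33) -> [33]
insert(4) -> [4, 33]
insert(43) -> [4, 33, 43]
extract_min()->4, [33, 43]
insert(33) -> [33, 43, 33]

Final heap: [33, 43, 33]


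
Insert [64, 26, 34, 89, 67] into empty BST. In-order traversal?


Insert 64: root
Insert 26: L from 64
Insert 34: L from 64 -> R from 26
Insert 89: R from 64
Insert 67: R from 64 -> L from 89

In-order: [26, 34, 64, 67, 89]


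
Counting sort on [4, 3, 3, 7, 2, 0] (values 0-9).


Input: [4, 3, 3, 7, 2, 0]
Counts: [1, 0, 1, 2, 1, 0, 0, 1, 0, 0]

Sorted: [0, 2, 3, 3, 4, 7]


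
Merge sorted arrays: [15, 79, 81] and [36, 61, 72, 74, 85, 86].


Take 15 from A
Take 36 from B
Take 61 from B
Take 72 from B
Take 74 from B
Take 79 from A
Take 81 from A

Merged: [15, 36, 61, 72, 74, 79, 81, 85, 86]


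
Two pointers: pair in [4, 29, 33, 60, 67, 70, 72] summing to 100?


lo=0(4)+hi=6(72)=76
lo=1(29)+hi=6(72)=101
lo=1(29)+hi=5(70)=99
lo=2(33)+hi=5(70)=103
lo=2(33)+hi=4(67)=100

Yes: 33+67=100


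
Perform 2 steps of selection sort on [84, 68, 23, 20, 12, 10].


Initial: [84, 68, 23, 20, 12, 10]
Step 1: min=10 at 5
  Swap: [10, 68, 23, 20, 12, 84]
Step 2: min=12 at 4
  Swap: [10, 12, 23, 20, 68, 84]

After 2 steps: [10, 12, 23, 20, 68, 84]


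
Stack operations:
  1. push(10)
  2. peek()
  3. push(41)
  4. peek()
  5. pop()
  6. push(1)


push(10) -> [10]
peek()->10
push(41) -> [10, 41]
peek()->41
pop()->41, [10]
push(1) -> [10, 1]

Final stack: [10, 1]


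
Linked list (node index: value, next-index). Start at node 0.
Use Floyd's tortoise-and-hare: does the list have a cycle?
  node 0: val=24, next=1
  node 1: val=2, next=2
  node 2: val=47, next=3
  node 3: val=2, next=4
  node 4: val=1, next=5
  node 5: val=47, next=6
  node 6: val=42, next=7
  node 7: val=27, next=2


Floyd's tortoise (slow, +1) and hare (fast, +2):
  init: slow=0, fast=0
  step 1: slow=1, fast=2
  step 2: slow=2, fast=4
  step 3: slow=3, fast=6
  step 4: slow=4, fast=2
  step 5: slow=5, fast=4
  step 6: slow=6, fast=6
  slow == fast at node 6: cycle detected

Cycle: yes


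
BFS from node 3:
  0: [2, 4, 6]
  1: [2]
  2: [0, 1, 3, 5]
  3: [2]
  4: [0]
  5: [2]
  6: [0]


Visit 3, enqueue [2]
Visit 2, enqueue [0, 1, 5]
Visit 0, enqueue [4, 6]
Visit 1, enqueue []
Visit 5, enqueue []
Visit 4, enqueue []
Visit 6, enqueue []

BFS order: [3, 2, 0, 1, 5, 4, 6]


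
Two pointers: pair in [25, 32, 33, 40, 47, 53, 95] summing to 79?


lo=0(25)+hi=6(95)=120
lo=0(25)+hi=5(53)=78
lo=1(32)+hi=5(53)=85
lo=1(32)+hi=4(47)=79

Yes: 32+47=79


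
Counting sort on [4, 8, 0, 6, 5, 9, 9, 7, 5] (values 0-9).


Input: [4, 8, 0, 6, 5, 9, 9, 7, 5]
Counts: [1, 0, 0, 0, 1, 2, 1, 1, 1, 2]

Sorted: [0, 4, 5, 5, 6, 7, 8, 9, 9]


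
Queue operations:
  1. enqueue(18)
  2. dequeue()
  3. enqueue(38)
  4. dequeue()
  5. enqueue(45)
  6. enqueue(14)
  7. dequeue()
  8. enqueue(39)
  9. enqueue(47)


enqueue(18) -> [18]
dequeue()->18, []
enqueue(38) -> [38]
dequeue()->38, []
enqueue(45) -> [45]
enqueue(14) -> [45, 14]
dequeue()->45, [14]
enqueue(39) -> [14, 39]
enqueue(47) -> [14, 39, 47]

Final queue: [14, 39, 47]


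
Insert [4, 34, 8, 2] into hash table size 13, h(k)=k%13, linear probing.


Insert 4: h=4 -> slot 4
Insert 34: h=8 -> slot 8
Insert 8: h=8, 1 probes -> slot 9
Insert 2: h=2 -> slot 2

Table: [None, None, 2, None, 4, None, None, None, 34, 8, None, None, None]


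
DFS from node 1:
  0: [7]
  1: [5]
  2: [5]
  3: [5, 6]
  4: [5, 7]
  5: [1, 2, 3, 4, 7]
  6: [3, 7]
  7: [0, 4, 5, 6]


Visit 1, push [5]
Visit 5, push [7, 4, 3, 2]
Visit 2, push []
Visit 3, push [6]
Visit 6, push [7]
Visit 7, push [4, 0]
Visit 0, push []
Visit 4, push []

DFS order: [1, 5, 2, 3, 6, 7, 0, 4]


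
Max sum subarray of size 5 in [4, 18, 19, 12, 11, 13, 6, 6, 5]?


[0:5]: 64
[1:6]: 73
[2:7]: 61
[3:8]: 48
[4:9]: 41

Max: 73 at [1:6]


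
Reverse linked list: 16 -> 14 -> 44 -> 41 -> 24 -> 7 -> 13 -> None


Step 1: curr=16, set curr.next=prev(None) | reversed so far: 16
Step 2: curr=14, set curr.next=prev(16) | reversed so far: 14 -> 16
Step 3: curr=44, set curr.next=prev(14) | reversed so far: 44 -> 14 -> 16
Step 4: curr=41, set curr.next=prev(44) | reversed so far: 41 -> 44 -> 14 -> 16
Step 5: curr=24, set curr.next=prev(41) | reversed so far: 24 -> 41 -> 44 -> 14 -> 16
Step 6: curr=7, set curr.next=prev(24) | reversed so far: 7 -> 24 -> 41 -> 44 -> 14 -> 16
Step 7: curr=13, set curr.next=prev(7) | reversed so far: 13 -> 7 -> 24 -> 41 -> 44 -> 14 -> 16

13 -> 7 -> 24 -> 41 -> 44 -> 14 -> 16 -> None


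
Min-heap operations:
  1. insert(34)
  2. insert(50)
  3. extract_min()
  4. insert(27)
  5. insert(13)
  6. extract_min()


insert(34) -> [34]
insert(50) -> [34, 50]
extract_min()->34, [50]
insert(27) -> [27, 50]
insert(13) -> [13, 50, 27]
extract_min()->13, [27, 50]

Final heap: [27, 50]


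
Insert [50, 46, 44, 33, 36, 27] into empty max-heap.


Insert 50: [50]
Insert 46: [50, 46]
Insert 44: [50, 46, 44]
Insert 33: [50, 46, 44, 33]
Insert 36: [50, 46, 44, 33, 36]
Insert 27: [50, 46, 44, 33, 36, 27]

Final heap: [50, 46, 44, 33, 36, 27]


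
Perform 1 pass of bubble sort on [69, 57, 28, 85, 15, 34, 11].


Initial: [69, 57, 28, 85, 15, 34, 11]
Pass 1: [57, 28, 69, 15, 34, 11, 85] (5 swaps)

After 1 pass: [57, 28, 69, 15, 34, 11, 85]


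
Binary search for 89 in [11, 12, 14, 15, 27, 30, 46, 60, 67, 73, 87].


Step 1: lo=0, hi=10, mid=5, val=30
Step 2: lo=6, hi=10, mid=8, val=67
Step 3: lo=9, hi=10, mid=9, val=73
Step 4: lo=10, hi=10, mid=10, val=87

Not found


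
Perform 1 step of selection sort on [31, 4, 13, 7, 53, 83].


Initial: [31, 4, 13, 7, 53, 83]
Step 1: min=4 at 1
  Swap: [4, 31, 13, 7, 53, 83]

After 1 step: [4, 31, 13, 7, 53, 83]


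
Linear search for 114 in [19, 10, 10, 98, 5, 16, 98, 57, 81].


i=0: 19!=114
i=1: 10!=114
i=2: 10!=114
i=3: 98!=114
i=4: 5!=114
i=5: 16!=114
i=6: 98!=114
i=7: 57!=114
i=8: 81!=114

Not found, 9 comps


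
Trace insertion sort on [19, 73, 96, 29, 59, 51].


Initial: [19, 73, 96, 29, 59, 51]
Insert 73: [19, 73, 96, 29, 59, 51]
Insert 96: [19, 73, 96, 29, 59, 51]
Insert 29: [19, 29, 73, 96, 59, 51]
Insert 59: [19, 29, 59, 73, 96, 51]
Insert 51: [19, 29, 51, 59, 73, 96]

Sorted: [19, 29, 51, 59, 73, 96]


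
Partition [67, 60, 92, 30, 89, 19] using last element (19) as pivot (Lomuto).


Pivot: 19
Place pivot at 0: [19, 60, 92, 30, 89, 67]

Partitioned: [19, 60, 92, 30, 89, 67]


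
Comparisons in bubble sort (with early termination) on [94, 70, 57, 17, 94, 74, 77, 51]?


Algorithm: bubble sort (with early termination)
Input: [94, 70, 57, 17, 94, 74, 77, 51]
Sorted: [17, 51, 57, 70, 74, 77, 94, 94]

28


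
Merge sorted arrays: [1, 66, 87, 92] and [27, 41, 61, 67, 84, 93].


Take 1 from A
Take 27 from B
Take 41 from B
Take 61 from B
Take 66 from A
Take 67 from B
Take 84 from B
Take 87 from A
Take 92 from A

Merged: [1, 27, 41, 61, 66, 67, 84, 87, 92, 93]


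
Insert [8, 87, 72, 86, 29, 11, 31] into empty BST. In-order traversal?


Insert 8: root
Insert 87: R from 8
Insert 72: R from 8 -> L from 87
Insert 86: R from 8 -> L from 87 -> R from 72
Insert 29: R from 8 -> L from 87 -> L from 72
Insert 11: R from 8 -> L from 87 -> L from 72 -> L from 29
Insert 31: R from 8 -> L from 87 -> L from 72 -> R from 29

In-order: [8, 11, 29, 31, 72, 86, 87]


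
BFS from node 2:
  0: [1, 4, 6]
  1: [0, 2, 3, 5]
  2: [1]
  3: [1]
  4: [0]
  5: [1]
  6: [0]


Visit 2, enqueue [1]
Visit 1, enqueue [0, 3, 5]
Visit 0, enqueue [4, 6]
Visit 3, enqueue []
Visit 5, enqueue []
Visit 4, enqueue []
Visit 6, enqueue []

BFS order: [2, 1, 0, 3, 5, 4, 6]


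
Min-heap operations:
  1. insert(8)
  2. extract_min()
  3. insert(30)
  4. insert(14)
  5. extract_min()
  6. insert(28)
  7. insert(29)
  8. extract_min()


insert(8) -> [8]
extract_min()->8, []
insert(30) -> [30]
insert(14) -> [14, 30]
extract_min()->14, [30]
insert(28) -> [28, 30]
insert(29) -> [28, 30, 29]
extract_min()->28, [29, 30]

Final heap: [29, 30]


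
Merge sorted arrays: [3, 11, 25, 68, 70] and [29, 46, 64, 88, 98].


Take 3 from A
Take 11 from A
Take 25 from A
Take 29 from B
Take 46 from B
Take 64 from B
Take 68 from A
Take 70 from A

Merged: [3, 11, 25, 29, 46, 64, 68, 70, 88, 98]


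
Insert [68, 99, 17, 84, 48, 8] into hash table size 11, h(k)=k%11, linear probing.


Insert 68: h=2 -> slot 2
Insert 99: h=0 -> slot 0
Insert 17: h=6 -> slot 6
Insert 84: h=7 -> slot 7
Insert 48: h=4 -> slot 4
Insert 8: h=8 -> slot 8

Table: [99, None, 68, None, 48, None, 17, 84, 8, None, None]


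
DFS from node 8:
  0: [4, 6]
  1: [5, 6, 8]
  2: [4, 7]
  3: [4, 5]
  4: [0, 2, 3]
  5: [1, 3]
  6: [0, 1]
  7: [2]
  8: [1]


Visit 8, push [1]
Visit 1, push [6, 5]
Visit 5, push [3]
Visit 3, push [4]
Visit 4, push [2, 0]
Visit 0, push [6]
Visit 6, push []
Visit 2, push [7]
Visit 7, push []

DFS order: [8, 1, 5, 3, 4, 0, 6, 2, 7]


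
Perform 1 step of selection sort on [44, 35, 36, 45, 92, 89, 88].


Initial: [44, 35, 36, 45, 92, 89, 88]
Step 1: min=35 at 1
  Swap: [35, 44, 36, 45, 92, 89, 88]

After 1 step: [35, 44, 36, 45, 92, 89, 88]


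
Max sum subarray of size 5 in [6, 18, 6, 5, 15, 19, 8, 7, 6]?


[0:5]: 50
[1:6]: 63
[2:7]: 53
[3:8]: 54
[4:9]: 55

Max: 63 at [1:6]


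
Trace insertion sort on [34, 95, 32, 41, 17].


Initial: [34, 95, 32, 41, 17]
Insert 95: [34, 95, 32, 41, 17]
Insert 32: [32, 34, 95, 41, 17]
Insert 41: [32, 34, 41, 95, 17]
Insert 17: [17, 32, 34, 41, 95]

Sorted: [17, 32, 34, 41, 95]


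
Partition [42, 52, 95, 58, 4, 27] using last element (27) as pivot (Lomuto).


Pivot: 27
  4 <= 27: swap -> [4, 52, 95, 58, 42, 27]
Place pivot at 1: [4, 27, 95, 58, 42, 52]

Partitioned: [4, 27, 95, 58, 42, 52]


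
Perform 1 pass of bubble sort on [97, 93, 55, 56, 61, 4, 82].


Initial: [97, 93, 55, 56, 61, 4, 82]
Pass 1: [93, 55, 56, 61, 4, 82, 97] (6 swaps)

After 1 pass: [93, 55, 56, 61, 4, 82, 97]


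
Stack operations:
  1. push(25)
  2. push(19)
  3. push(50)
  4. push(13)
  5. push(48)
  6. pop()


push(25) -> [25]
push(19) -> [25, 19]
push(50) -> [25, 19, 50]
push(13) -> [25, 19, 50, 13]
push(48) -> [25, 19, 50, 13, 48]
pop()->48, [25, 19, 50, 13]

Final stack: [25, 19, 50, 13]


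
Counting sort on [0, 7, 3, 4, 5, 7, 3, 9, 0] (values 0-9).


Input: [0, 7, 3, 4, 5, 7, 3, 9, 0]
Counts: [2, 0, 0, 2, 1, 1, 0, 2, 0, 1]

Sorted: [0, 0, 3, 3, 4, 5, 7, 7, 9]


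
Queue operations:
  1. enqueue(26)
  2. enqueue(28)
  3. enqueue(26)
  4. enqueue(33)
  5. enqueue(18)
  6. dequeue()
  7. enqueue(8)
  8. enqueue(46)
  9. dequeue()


enqueue(26) -> [26]
enqueue(28) -> [26, 28]
enqueue(26) -> [26, 28, 26]
enqueue(33) -> [26, 28, 26, 33]
enqueue(18) -> [26, 28, 26, 33, 18]
dequeue()->26, [28, 26, 33, 18]
enqueue(8) -> [28, 26, 33, 18, 8]
enqueue(46) -> [28, 26, 33, 18, 8, 46]
dequeue()->28, [26, 33, 18, 8, 46]

Final queue: [26, 33, 18, 8, 46]


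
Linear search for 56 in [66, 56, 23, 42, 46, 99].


i=0: 66!=56
i=1: 56==56 found!

Found at 1, 2 comps


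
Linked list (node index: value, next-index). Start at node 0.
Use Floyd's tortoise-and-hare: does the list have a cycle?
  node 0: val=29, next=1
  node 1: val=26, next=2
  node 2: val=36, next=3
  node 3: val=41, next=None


Floyd's tortoise (slow, +1) and hare (fast, +2):
  init: slow=0, fast=0
  step 1: slow=1, fast=2
  step 2: fast 2->3->None, no cycle

Cycle: no


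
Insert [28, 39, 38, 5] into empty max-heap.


Insert 28: [28]
Insert 39: [39, 28]
Insert 38: [39, 28, 38]
Insert 5: [39, 28, 38, 5]

Final heap: [39, 28, 38, 5]


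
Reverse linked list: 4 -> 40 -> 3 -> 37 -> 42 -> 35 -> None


Step 1: curr=4, set curr.next=prev(None) | reversed so far: 4
Step 2: curr=40, set curr.next=prev(4) | reversed so far: 40 -> 4
Step 3: curr=3, set curr.next=prev(40) | reversed so far: 3 -> 40 -> 4
Step 4: curr=37, set curr.next=prev(3) | reversed so far: 37 -> 3 -> 40 -> 4
Step 5: curr=42, set curr.next=prev(37) | reversed so far: 42 -> 37 -> 3 -> 40 -> 4
Step 6: curr=35, set curr.next=prev(42) | reversed so far: 35 -> 42 -> 37 -> 3 -> 40 -> 4

35 -> 42 -> 37 -> 3 -> 40 -> 4 -> None


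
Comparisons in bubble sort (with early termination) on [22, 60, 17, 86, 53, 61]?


Algorithm: bubble sort (with early termination)
Input: [22, 60, 17, 86, 53, 61]
Sorted: [17, 22, 53, 60, 61, 86]

12


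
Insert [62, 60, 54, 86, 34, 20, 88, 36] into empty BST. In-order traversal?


Insert 62: root
Insert 60: L from 62
Insert 54: L from 62 -> L from 60
Insert 86: R from 62
Insert 34: L from 62 -> L from 60 -> L from 54
Insert 20: L from 62 -> L from 60 -> L from 54 -> L from 34
Insert 88: R from 62 -> R from 86
Insert 36: L from 62 -> L from 60 -> L from 54 -> R from 34

In-order: [20, 34, 36, 54, 60, 62, 86, 88]


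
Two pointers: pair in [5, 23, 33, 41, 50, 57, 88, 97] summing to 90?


lo=0(5)+hi=7(97)=102
lo=0(5)+hi=6(88)=93
lo=0(5)+hi=5(57)=62
lo=1(23)+hi=5(57)=80
lo=2(33)+hi=5(57)=90

Yes: 33+57=90


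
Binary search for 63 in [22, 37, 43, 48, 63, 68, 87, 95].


Step 1: lo=0, hi=7, mid=3, val=48
Step 2: lo=4, hi=7, mid=5, val=68
Step 3: lo=4, hi=4, mid=4, val=63

Found at index 4


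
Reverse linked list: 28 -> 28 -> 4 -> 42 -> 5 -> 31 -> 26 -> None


Step 1: curr=28, set curr.next=prev(None) | reversed so far: 28
Step 2: curr=28, set curr.next=prev(28) | reversed so far: 28 -> 28
Step 3: curr=4, set curr.next=prev(28) | reversed so far: 4 -> 28 -> 28
Step 4: curr=42, set curr.next=prev(4) | reversed so far: 42 -> 4 -> 28 -> 28
Step 5: curr=5, set curr.next=prev(42) | reversed so far: 5 -> 42 -> 4 -> 28 -> 28
Step 6: curr=31, set curr.next=prev(5) | reversed so far: 31 -> 5 -> 42 -> 4 -> 28 -> 28
Step 7: curr=26, set curr.next=prev(31) | reversed so far: 26 -> 31 -> 5 -> 42 -> 4 -> 28 -> 28

26 -> 31 -> 5 -> 42 -> 4 -> 28 -> 28 -> None


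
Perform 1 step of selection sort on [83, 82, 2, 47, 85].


Initial: [83, 82, 2, 47, 85]
Step 1: min=2 at 2
  Swap: [2, 82, 83, 47, 85]

After 1 step: [2, 82, 83, 47, 85]


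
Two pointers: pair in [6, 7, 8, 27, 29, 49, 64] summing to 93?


lo=0(6)+hi=6(64)=70
lo=1(7)+hi=6(64)=71
lo=2(8)+hi=6(64)=72
lo=3(27)+hi=6(64)=91
lo=4(29)+hi=6(64)=93

Yes: 29+64=93


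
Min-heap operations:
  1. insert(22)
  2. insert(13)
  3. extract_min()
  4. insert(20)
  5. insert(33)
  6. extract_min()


insert(22) -> [22]
insert(13) -> [13, 22]
extract_min()->13, [22]
insert(20) -> [20, 22]
insert(33) -> [20, 22, 33]
extract_min()->20, [22, 33]

Final heap: [22, 33]


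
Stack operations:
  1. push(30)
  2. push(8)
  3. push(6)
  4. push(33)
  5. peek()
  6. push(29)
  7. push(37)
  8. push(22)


push(30) -> [30]
push(8) -> [30, 8]
push(6) -> [30, 8, 6]
push(33) -> [30, 8, 6, 33]
peek()->33
push(29) -> [30, 8, 6, 33, 29]
push(37) -> [30, 8, 6, 33, 29, 37]
push(22) -> [30, 8, 6, 33, 29, 37, 22]

Final stack: [30, 8, 6, 33, 29, 37, 22]


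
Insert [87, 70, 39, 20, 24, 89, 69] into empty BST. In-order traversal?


Insert 87: root
Insert 70: L from 87
Insert 39: L from 87 -> L from 70
Insert 20: L from 87 -> L from 70 -> L from 39
Insert 24: L from 87 -> L from 70 -> L from 39 -> R from 20
Insert 89: R from 87
Insert 69: L from 87 -> L from 70 -> R from 39

In-order: [20, 24, 39, 69, 70, 87, 89]


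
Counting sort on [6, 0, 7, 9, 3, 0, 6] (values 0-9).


Input: [6, 0, 7, 9, 3, 0, 6]
Counts: [2, 0, 0, 1, 0, 0, 2, 1, 0, 1]

Sorted: [0, 0, 3, 6, 6, 7, 9]


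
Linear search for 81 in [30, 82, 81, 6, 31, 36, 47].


i=0: 30!=81
i=1: 82!=81
i=2: 81==81 found!

Found at 2, 3 comps


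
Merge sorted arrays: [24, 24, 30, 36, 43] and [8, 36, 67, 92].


Take 8 from B
Take 24 from A
Take 24 from A
Take 30 from A
Take 36 from A
Take 36 from B
Take 43 from A

Merged: [8, 24, 24, 30, 36, 36, 43, 67, 92]


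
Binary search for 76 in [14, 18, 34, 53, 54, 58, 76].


Step 1: lo=0, hi=6, mid=3, val=53
Step 2: lo=4, hi=6, mid=5, val=58
Step 3: lo=6, hi=6, mid=6, val=76

Found at index 6


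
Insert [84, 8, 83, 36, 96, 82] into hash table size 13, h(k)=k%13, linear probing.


Insert 84: h=6 -> slot 6
Insert 8: h=8 -> slot 8
Insert 83: h=5 -> slot 5
Insert 36: h=10 -> slot 10
Insert 96: h=5, 2 probes -> slot 7
Insert 82: h=4 -> slot 4

Table: [None, None, None, None, 82, 83, 84, 96, 8, None, 36, None, None]


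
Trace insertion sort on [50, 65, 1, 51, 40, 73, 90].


Initial: [50, 65, 1, 51, 40, 73, 90]
Insert 65: [50, 65, 1, 51, 40, 73, 90]
Insert 1: [1, 50, 65, 51, 40, 73, 90]
Insert 51: [1, 50, 51, 65, 40, 73, 90]
Insert 40: [1, 40, 50, 51, 65, 73, 90]
Insert 73: [1, 40, 50, 51, 65, 73, 90]
Insert 90: [1, 40, 50, 51, 65, 73, 90]

Sorted: [1, 40, 50, 51, 65, 73, 90]


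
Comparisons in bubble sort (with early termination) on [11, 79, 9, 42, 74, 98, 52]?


Algorithm: bubble sort (with early termination)
Input: [11, 79, 9, 42, 74, 98, 52]
Sorted: [9, 11, 42, 52, 74, 79, 98]

18


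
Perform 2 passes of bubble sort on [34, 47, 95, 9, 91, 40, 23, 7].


Initial: [34, 47, 95, 9, 91, 40, 23, 7]
Pass 1: [34, 47, 9, 91, 40, 23, 7, 95] (5 swaps)
Pass 2: [34, 9, 47, 40, 23, 7, 91, 95] (4 swaps)

After 2 passes: [34, 9, 47, 40, 23, 7, 91, 95]


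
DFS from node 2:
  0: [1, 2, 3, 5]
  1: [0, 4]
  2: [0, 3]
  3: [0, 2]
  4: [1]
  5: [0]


Visit 2, push [3, 0]
Visit 0, push [5, 3, 1]
Visit 1, push [4]
Visit 4, push []
Visit 3, push []
Visit 5, push []

DFS order: [2, 0, 1, 4, 3, 5]


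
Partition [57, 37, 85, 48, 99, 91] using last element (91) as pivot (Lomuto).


Pivot: 91
  57 <= 91: advance i (no swap)
  37 <= 91: advance i (no swap)
  85 <= 91: advance i (no swap)
  48 <= 91: advance i (no swap)
Place pivot at 4: [57, 37, 85, 48, 91, 99]

Partitioned: [57, 37, 85, 48, 91, 99]


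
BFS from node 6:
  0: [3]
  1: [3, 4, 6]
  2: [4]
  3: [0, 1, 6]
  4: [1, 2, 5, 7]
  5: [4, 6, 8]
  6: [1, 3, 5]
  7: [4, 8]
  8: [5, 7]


Visit 6, enqueue [1, 3, 5]
Visit 1, enqueue [4]
Visit 3, enqueue [0]
Visit 5, enqueue [8]
Visit 4, enqueue [2, 7]
Visit 0, enqueue []
Visit 8, enqueue []
Visit 2, enqueue []
Visit 7, enqueue []

BFS order: [6, 1, 3, 5, 4, 0, 8, 2, 7]


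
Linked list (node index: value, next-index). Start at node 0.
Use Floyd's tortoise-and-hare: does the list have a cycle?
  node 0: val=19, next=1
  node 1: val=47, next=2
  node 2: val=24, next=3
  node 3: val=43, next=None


Floyd's tortoise (slow, +1) and hare (fast, +2):
  init: slow=0, fast=0
  step 1: slow=1, fast=2
  step 2: fast 2->3->None, no cycle

Cycle: no


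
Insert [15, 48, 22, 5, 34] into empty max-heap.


Insert 15: [15]
Insert 48: [48, 15]
Insert 22: [48, 15, 22]
Insert 5: [48, 15, 22, 5]
Insert 34: [48, 34, 22, 5, 15]

Final heap: [48, 34, 22, 5, 15]


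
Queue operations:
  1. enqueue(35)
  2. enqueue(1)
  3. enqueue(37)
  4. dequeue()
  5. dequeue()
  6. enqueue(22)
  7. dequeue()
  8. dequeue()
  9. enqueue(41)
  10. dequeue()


enqueue(35) -> [35]
enqueue(1) -> [35, 1]
enqueue(37) -> [35, 1, 37]
dequeue()->35, [1, 37]
dequeue()->1, [37]
enqueue(22) -> [37, 22]
dequeue()->37, [22]
dequeue()->22, []
enqueue(41) -> [41]
dequeue()->41, []

Final queue: []


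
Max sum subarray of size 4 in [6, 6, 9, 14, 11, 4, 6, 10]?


[0:4]: 35
[1:5]: 40
[2:6]: 38
[3:7]: 35
[4:8]: 31

Max: 40 at [1:5]


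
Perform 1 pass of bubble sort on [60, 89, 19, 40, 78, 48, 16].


Initial: [60, 89, 19, 40, 78, 48, 16]
Pass 1: [60, 19, 40, 78, 48, 16, 89] (5 swaps)

After 1 pass: [60, 19, 40, 78, 48, 16, 89]


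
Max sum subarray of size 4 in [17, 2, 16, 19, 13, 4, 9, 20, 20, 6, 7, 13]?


[0:4]: 54
[1:5]: 50
[2:6]: 52
[3:7]: 45
[4:8]: 46
[5:9]: 53
[6:10]: 55
[7:11]: 53
[8:12]: 46

Max: 55 at [6:10]


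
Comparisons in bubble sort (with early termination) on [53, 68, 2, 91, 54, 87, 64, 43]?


Algorithm: bubble sort (with early termination)
Input: [53, 68, 2, 91, 54, 87, 64, 43]
Sorted: [2, 43, 53, 54, 64, 68, 87, 91]

28


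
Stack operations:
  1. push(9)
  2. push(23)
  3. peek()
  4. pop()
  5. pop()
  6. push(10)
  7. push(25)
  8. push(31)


push(9) -> [9]
push(23) -> [9, 23]
peek()->23
pop()->23, [9]
pop()->9, []
push(10) -> [10]
push(25) -> [10, 25]
push(31) -> [10, 25, 31]

Final stack: [10, 25, 31]


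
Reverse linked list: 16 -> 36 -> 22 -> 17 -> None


Step 1: curr=16, set curr.next=prev(None) | reversed so far: 16
Step 2: curr=36, set curr.next=prev(16) | reversed so far: 36 -> 16
Step 3: curr=22, set curr.next=prev(36) | reversed so far: 22 -> 36 -> 16
Step 4: curr=17, set curr.next=prev(22) | reversed so far: 17 -> 22 -> 36 -> 16

17 -> 22 -> 36 -> 16 -> None


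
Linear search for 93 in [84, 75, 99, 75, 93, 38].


i=0: 84!=93
i=1: 75!=93
i=2: 99!=93
i=3: 75!=93
i=4: 93==93 found!

Found at 4, 5 comps
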